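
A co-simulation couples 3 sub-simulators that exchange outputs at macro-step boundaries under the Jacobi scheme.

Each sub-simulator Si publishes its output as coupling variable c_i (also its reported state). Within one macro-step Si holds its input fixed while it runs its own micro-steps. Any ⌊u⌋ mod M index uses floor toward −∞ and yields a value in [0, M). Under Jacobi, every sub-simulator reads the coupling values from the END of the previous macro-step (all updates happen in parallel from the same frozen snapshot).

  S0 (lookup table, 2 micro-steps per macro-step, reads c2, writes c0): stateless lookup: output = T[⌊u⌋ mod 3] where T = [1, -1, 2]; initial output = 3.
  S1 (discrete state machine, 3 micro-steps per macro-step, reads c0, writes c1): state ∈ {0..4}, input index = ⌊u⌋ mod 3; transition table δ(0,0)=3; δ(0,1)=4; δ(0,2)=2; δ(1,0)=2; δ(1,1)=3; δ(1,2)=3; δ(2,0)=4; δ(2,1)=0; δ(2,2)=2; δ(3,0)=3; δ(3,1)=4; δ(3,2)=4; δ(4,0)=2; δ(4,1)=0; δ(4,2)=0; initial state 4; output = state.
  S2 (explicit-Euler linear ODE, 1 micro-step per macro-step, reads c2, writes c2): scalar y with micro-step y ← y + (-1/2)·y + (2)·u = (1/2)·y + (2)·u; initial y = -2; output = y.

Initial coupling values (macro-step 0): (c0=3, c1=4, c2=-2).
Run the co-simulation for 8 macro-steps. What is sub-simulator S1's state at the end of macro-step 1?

macro 1: S0 reads c2=-2 → after 2×micro: -1; S1 reads c0=3 → after 3×micro: 2; S2 reads c2=-2 → after 1×micro: -5 ⇒ (c0=-1, c1=2, c2=-5)
macro 2: S0 reads c2=-5 → after 2×micro: -1; S1 reads c0=-1 → after 3×micro: 2; S2 reads c2=-5 → after 1×micro: -25/2 ⇒ (c0=-1, c1=2, c2=-25/2)
macro 3: S0 reads c2=-25/2 → after 2×micro: 2; S1 reads c0=-1 → after 3×micro: 2; S2 reads c2=-25/2 → after 1×micro: -125/4 ⇒ (c0=2, c1=2, c2=-125/4)
macro 4: S0 reads c2=-125/4 → after 2×micro: -1; S1 reads c0=2 → after 3×micro: 2; S2 reads c2=-125/4 → after 1×micro: -625/8 ⇒ (c0=-1, c1=2, c2=-625/8)
macro 5: S0 reads c2=-625/8 → after 2×micro: 2; S1 reads c0=-1 → after 3×micro: 2; S2 reads c2=-625/8 → after 1×micro: -3125/16 ⇒ (c0=2, c1=2, c2=-3125/16)
macro 6: S0 reads c2=-3125/16 → after 2×micro: 2; S1 reads c0=2 → after 3×micro: 2; S2 reads c2=-3125/16 → after 1×micro: -15625/32 ⇒ (c0=2, c1=2, c2=-15625/32)
macro 7: S0 reads c2=-15625/32 → after 2×micro: 1; S1 reads c0=2 → after 3×micro: 2; S2 reads c2=-15625/32 → after 1×micro: -78125/64 ⇒ (c0=1, c1=2, c2=-78125/64)
macro 8: S0 reads c2=-78125/64 → after 2×micro: 1; S1 reads c0=1 → after 3×micro: 0; S2 reads c2=-78125/64 → after 1×micro: -390625/128 ⇒ (c0=1, c1=0, c2=-390625/128)

S1 state at macro-step 1 = 2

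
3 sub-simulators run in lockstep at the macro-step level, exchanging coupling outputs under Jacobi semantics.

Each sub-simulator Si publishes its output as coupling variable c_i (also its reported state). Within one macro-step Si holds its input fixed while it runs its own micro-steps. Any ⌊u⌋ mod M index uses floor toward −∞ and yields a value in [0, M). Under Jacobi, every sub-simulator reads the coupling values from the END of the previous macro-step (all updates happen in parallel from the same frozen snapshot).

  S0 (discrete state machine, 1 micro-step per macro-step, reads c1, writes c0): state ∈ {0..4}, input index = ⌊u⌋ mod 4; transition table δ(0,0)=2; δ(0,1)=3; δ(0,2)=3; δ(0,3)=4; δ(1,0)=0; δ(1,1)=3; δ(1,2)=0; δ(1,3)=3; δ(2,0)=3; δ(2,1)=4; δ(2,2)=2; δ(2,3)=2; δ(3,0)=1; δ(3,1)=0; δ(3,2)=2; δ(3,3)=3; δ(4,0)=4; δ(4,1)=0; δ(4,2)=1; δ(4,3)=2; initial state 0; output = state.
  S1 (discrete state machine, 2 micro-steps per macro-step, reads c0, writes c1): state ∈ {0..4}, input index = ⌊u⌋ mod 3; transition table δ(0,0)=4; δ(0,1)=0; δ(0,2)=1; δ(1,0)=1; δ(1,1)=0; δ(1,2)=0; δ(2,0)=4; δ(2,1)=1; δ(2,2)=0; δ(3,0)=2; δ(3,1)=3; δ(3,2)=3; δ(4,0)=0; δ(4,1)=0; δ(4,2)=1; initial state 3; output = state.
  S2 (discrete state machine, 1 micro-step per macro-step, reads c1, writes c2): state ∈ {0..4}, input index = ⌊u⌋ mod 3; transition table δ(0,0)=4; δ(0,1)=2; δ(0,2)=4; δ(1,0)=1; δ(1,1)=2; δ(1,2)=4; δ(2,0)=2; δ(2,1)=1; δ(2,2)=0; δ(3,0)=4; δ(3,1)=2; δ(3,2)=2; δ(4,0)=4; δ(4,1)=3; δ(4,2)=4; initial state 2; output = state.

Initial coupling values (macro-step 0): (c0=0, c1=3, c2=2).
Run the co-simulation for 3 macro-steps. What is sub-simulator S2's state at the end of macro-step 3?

macro 1: S0 reads c1=3 → after 1×micro: 4; S1 reads c0=0 → after 2×micro: 4; S2 reads c1=3 → after 1×micro: 2 ⇒ (c0=4, c1=4, c2=2)
macro 2: S0 reads c1=4 → after 1×micro: 4; S1 reads c0=4 → after 2×micro: 0; S2 reads c1=4 → after 1×micro: 1 ⇒ (c0=4, c1=0, c2=1)
macro 3: S0 reads c1=0 → after 1×micro: 4; S1 reads c0=4 → after 2×micro: 0; S2 reads c1=0 → after 1×micro: 1 ⇒ (c0=4, c1=0, c2=1)

S2 state at macro-step 3 = 1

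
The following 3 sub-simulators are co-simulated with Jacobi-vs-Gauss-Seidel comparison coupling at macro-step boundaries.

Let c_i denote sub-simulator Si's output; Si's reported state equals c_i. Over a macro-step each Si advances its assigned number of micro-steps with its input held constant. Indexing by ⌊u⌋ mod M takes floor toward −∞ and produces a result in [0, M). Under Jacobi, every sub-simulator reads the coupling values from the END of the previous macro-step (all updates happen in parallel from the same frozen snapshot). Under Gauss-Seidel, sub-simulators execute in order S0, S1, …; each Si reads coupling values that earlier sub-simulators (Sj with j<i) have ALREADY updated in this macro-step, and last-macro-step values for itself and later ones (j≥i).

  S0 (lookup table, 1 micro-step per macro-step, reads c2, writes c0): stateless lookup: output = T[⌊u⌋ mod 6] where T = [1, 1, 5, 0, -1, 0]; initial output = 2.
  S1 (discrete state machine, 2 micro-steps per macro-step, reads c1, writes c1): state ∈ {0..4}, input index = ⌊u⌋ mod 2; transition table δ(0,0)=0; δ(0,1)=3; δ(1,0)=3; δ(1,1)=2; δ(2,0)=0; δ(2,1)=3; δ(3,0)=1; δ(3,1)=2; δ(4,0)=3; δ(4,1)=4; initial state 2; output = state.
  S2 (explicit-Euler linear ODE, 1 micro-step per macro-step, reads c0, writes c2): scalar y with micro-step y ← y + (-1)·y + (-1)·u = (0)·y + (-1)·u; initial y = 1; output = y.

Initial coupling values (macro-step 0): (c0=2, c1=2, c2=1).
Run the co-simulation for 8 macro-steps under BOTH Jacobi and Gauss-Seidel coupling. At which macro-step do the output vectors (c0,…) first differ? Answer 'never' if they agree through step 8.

[Jacobi] macro 1: S0 reads c2=1 → after 1×micro: 1; S1 reads c1=2 → after 2×micro: 0; S2 reads c0=2 → after 1×micro: -2 ⇒ (c0=1, c1=0, c2=-2)
[Jacobi] macro 2: S0 reads c2=-2 → after 1×micro: -1; S1 reads c1=0 → after 2×micro: 0; S2 reads c0=1 → after 1×micro: -1 ⇒ (c0=-1, c1=0, c2=-1)
[Jacobi] macro 3: S0 reads c2=-1 → after 1×micro: 0; S1 reads c1=0 → after 2×micro: 0; S2 reads c0=-1 → after 1×micro: 1 ⇒ (c0=0, c1=0, c2=1)
[Jacobi] macro 4: S0 reads c2=1 → after 1×micro: 1; S1 reads c1=0 → after 2×micro: 0; S2 reads c0=0 → after 1×micro: 0 ⇒ (c0=1, c1=0, c2=0)
[Jacobi] macro 5: S0 reads c2=0 → after 1×micro: 1; S1 reads c1=0 → after 2×micro: 0; S2 reads c0=1 → after 1×micro: -1 ⇒ (c0=1, c1=0, c2=-1)
[Jacobi] macro 6: S0 reads c2=-1 → after 1×micro: 0; S1 reads c1=0 → after 2×micro: 0; S2 reads c0=1 → after 1×micro: -1 ⇒ (c0=0, c1=0, c2=-1)
[Jacobi] macro 7: S0 reads c2=-1 → after 1×micro: 0; S1 reads c1=0 → after 2×micro: 0; S2 reads c0=0 → after 1×micro: 0 ⇒ (c0=0, c1=0, c2=0)
[Jacobi] macro 8: S0 reads c2=0 → after 1×micro: 1; S1 reads c1=0 → after 2×micro: 0; S2 reads c0=0 → after 1×micro: 0 ⇒ (c0=1, c1=0, c2=0)
[Gauss-Seidel] macro 1: S0 reads c2=1 → after 1×micro: 1; S1 reads c1=2 → after 2×micro: 0; S2 reads c0=1 → after 1×micro: -1 ⇒ (c0=1, c1=0, c2=-1)
[Gauss-Seidel] macro 2: S0 reads c2=-1 → after 1×micro: 0; S1 reads c1=0 → after 2×micro: 0; S2 reads c0=0 → after 1×micro: 0 ⇒ (c0=0, c1=0, c2=0)
[Gauss-Seidel] macro 3: S0 reads c2=0 → after 1×micro: 1; S1 reads c1=0 → after 2×micro: 0; S2 reads c0=1 → after 1×micro: -1 ⇒ (c0=1, c1=0, c2=-1)
[Gauss-Seidel] macro 4: S0 reads c2=-1 → after 1×micro: 0; S1 reads c1=0 → after 2×micro: 0; S2 reads c0=0 → after 1×micro: 0 ⇒ (c0=0, c1=0, c2=0)
[Gauss-Seidel] macro 5: S0 reads c2=0 → after 1×micro: 1; S1 reads c1=0 → after 2×micro: 0; S2 reads c0=1 → after 1×micro: -1 ⇒ (c0=1, c1=0, c2=-1)
[Gauss-Seidel] macro 6: S0 reads c2=-1 → after 1×micro: 0; S1 reads c1=0 → after 2×micro: 0; S2 reads c0=0 → after 1×micro: 0 ⇒ (c0=0, c1=0, c2=0)
[Gauss-Seidel] macro 7: S0 reads c2=0 → after 1×micro: 1; S1 reads c1=0 → after 2×micro: 0; S2 reads c0=1 → after 1×micro: -1 ⇒ (c0=1, c1=0, c2=-1)
[Gauss-Seidel] macro 8: S0 reads c2=-1 → after 1×micro: 0; S1 reads c1=0 → after 2×micro: 0; S2 reads c0=0 → after 1×micro: 0 ⇒ (c0=0, c1=0, c2=0)

first divergence at macro-step: 1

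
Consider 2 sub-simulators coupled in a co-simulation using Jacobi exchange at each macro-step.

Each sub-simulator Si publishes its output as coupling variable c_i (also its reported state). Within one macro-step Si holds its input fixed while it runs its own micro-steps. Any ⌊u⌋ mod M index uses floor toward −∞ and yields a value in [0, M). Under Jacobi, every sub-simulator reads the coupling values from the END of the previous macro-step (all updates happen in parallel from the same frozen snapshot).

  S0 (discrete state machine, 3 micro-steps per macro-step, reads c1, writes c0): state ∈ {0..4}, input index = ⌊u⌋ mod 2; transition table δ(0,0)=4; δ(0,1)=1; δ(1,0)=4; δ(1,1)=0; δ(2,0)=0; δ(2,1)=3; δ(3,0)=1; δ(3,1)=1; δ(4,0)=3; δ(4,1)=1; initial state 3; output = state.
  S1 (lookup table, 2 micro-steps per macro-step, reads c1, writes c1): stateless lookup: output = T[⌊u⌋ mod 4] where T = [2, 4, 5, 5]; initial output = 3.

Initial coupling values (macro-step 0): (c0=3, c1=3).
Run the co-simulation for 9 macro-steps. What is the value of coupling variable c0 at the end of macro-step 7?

c0 at macro-step 7 = 1

macro 1: S0 reads c1=3 → after 3×micro: 1; S1 reads c1=3 → after 2×micro: 5 ⇒ (c0=1, c1=5)
macro 2: S0 reads c1=5 → after 3×micro: 0; S1 reads c1=5 → after 2×micro: 4 ⇒ (c0=0, c1=4)
macro 3: S0 reads c1=4 → after 3×micro: 1; S1 reads c1=4 → after 2×micro: 2 ⇒ (c0=1, c1=2)
macro 4: S0 reads c1=2 → after 3×micro: 1; S1 reads c1=2 → after 2×micro: 5 ⇒ (c0=1, c1=5)
macro 5: S0 reads c1=5 → after 3×micro: 0; S1 reads c1=5 → after 2×micro: 4 ⇒ (c0=0, c1=4)
macro 6: S0 reads c1=4 → after 3×micro: 1; S1 reads c1=4 → after 2×micro: 2 ⇒ (c0=1, c1=2)
macro 7: S0 reads c1=2 → after 3×micro: 1; S1 reads c1=2 → after 2×micro: 5 ⇒ (c0=1, c1=5)
macro 8: S0 reads c1=5 → after 3×micro: 0; S1 reads c1=5 → after 2×micro: 4 ⇒ (c0=0, c1=4)
macro 9: S0 reads c1=4 → after 3×micro: 1; S1 reads c1=4 → after 2×micro: 2 ⇒ (c0=1, c1=2)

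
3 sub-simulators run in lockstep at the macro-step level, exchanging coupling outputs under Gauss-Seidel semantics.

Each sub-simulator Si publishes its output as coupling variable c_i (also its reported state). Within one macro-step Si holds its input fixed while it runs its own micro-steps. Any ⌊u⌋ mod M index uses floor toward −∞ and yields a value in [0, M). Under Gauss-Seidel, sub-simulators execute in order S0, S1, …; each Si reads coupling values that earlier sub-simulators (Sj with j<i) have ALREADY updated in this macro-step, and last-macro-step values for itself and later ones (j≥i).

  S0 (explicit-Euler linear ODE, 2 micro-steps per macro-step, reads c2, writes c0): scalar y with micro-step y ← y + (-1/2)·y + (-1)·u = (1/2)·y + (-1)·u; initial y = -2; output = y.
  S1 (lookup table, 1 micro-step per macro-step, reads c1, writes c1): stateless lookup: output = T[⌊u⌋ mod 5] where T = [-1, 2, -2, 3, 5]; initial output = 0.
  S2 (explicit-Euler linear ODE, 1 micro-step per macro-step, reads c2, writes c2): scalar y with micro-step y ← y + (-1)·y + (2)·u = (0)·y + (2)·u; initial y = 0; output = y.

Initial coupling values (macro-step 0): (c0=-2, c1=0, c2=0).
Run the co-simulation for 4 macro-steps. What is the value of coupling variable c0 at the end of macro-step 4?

c0 at macro-step 4 = -1/128

macro 1: S0 reads c2=0 → after 2×micro: -1/2; S1 reads c1=0 → after 1×micro: -1; S2 reads c2=0 → after 1×micro: 0 ⇒ (c0=-1/2, c1=-1, c2=0)
macro 2: S0 reads c2=0 → after 2×micro: -1/8; S1 reads c1=-1 → after 1×micro: 5; S2 reads c2=0 → after 1×micro: 0 ⇒ (c0=-1/8, c1=5, c2=0)
macro 3: S0 reads c2=0 → after 2×micro: -1/32; S1 reads c1=5 → after 1×micro: -1; S2 reads c2=0 → after 1×micro: 0 ⇒ (c0=-1/32, c1=-1, c2=0)
macro 4: S0 reads c2=0 → after 2×micro: -1/128; S1 reads c1=-1 → after 1×micro: 5; S2 reads c2=0 → after 1×micro: 0 ⇒ (c0=-1/128, c1=5, c2=0)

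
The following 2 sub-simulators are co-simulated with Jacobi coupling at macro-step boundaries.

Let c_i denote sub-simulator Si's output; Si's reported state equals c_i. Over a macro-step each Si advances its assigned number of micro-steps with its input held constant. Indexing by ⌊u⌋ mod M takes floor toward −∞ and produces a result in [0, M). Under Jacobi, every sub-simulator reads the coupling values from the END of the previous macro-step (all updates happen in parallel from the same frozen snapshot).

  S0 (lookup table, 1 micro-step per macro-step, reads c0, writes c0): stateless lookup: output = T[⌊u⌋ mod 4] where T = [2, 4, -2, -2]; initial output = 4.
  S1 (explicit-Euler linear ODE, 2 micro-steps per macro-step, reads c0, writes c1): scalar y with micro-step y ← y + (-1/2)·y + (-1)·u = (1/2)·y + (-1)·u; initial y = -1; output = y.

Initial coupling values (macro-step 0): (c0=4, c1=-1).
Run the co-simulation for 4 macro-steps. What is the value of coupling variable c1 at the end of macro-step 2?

macro 1: S0 reads c0=4 → after 1×micro: 2; S1 reads c0=4 → after 2×micro: -25/4 ⇒ (c0=2, c1=-25/4)
macro 2: S0 reads c0=2 → after 1×micro: -2; S1 reads c0=2 → after 2×micro: -73/16 ⇒ (c0=-2, c1=-73/16)
macro 3: S0 reads c0=-2 → after 1×micro: -2; S1 reads c0=-2 → after 2×micro: 119/64 ⇒ (c0=-2, c1=119/64)
macro 4: S0 reads c0=-2 → after 1×micro: -2; S1 reads c0=-2 → after 2×micro: 887/256 ⇒ (c0=-2, c1=887/256)

c1 at macro-step 2 = -73/16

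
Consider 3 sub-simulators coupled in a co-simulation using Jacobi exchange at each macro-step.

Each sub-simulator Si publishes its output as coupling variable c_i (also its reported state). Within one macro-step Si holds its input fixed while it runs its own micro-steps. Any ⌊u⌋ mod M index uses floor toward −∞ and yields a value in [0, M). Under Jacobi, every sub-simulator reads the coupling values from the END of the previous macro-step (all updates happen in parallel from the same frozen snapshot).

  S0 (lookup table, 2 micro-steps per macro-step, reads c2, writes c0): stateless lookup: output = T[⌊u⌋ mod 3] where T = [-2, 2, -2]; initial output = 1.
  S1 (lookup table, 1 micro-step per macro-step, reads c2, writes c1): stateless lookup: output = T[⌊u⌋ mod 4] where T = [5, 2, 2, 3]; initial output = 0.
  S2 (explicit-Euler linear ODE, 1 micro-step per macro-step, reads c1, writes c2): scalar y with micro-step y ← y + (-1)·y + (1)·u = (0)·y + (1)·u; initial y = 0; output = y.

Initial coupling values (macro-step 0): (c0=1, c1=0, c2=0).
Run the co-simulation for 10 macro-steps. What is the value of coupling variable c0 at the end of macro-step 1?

c0 at macro-step 1 = -2

macro 1: S0 reads c2=0 → after 2×micro: -2; S1 reads c2=0 → after 1×micro: 5; S2 reads c1=0 → after 1×micro: 0 ⇒ (c0=-2, c1=5, c2=0)
macro 2: S0 reads c2=0 → after 2×micro: -2; S1 reads c2=0 → after 1×micro: 5; S2 reads c1=5 → after 1×micro: 5 ⇒ (c0=-2, c1=5, c2=5)
macro 3: S0 reads c2=5 → after 2×micro: -2; S1 reads c2=5 → after 1×micro: 2; S2 reads c1=5 → after 1×micro: 5 ⇒ (c0=-2, c1=2, c2=5)
macro 4: S0 reads c2=5 → after 2×micro: -2; S1 reads c2=5 → after 1×micro: 2; S2 reads c1=2 → after 1×micro: 2 ⇒ (c0=-2, c1=2, c2=2)
macro 5: S0 reads c2=2 → after 2×micro: -2; S1 reads c2=2 → after 1×micro: 2; S2 reads c1=2 → after 1×micro: 2 ⇒ (c0=-2, c1=2, c2=2)
macro 6: S0 reads c2=2 → after 2×micro: -2; S1 reads c2=2 → after 1×micro: 2; S2 reads c1=2 → after 1×micro: 2 ⇒ (c0=-2, c1=2, c2=2)
macro 7: S0 reads c2=2 → after 2×micro: -2; S1 reads c2=2 → after 1×micro: 2; S2 reads c1=2 → after 1×micro: 2 ⇒ (c0=-2, c1=2, c2=2)
macro 8: S0 reads c2=2 → after 2×micro: -2; S1 reads c2=2 → after 1×micro: 2; S2 reads c1=2 → after 1×micro: 2 ⇒ (c0=-2, c1=2, c2=2)
macro 9: S0 reads c2=2 → after 2×micro: -2; S1 reads c2=2 → after 1×micro: 2; S2 reads c1=2 → after 1×micro: 2 ⇒ (c0=-2, c1=2, c2=2)
macro 10: S0 reads c2=2 → after 2×micro: -2; S1 reads c2=2 → after 1×micro: 2; S2 reads c1=2 → after 1×micro: 2 ⇒ (c0=-2, c1=2, c2=2)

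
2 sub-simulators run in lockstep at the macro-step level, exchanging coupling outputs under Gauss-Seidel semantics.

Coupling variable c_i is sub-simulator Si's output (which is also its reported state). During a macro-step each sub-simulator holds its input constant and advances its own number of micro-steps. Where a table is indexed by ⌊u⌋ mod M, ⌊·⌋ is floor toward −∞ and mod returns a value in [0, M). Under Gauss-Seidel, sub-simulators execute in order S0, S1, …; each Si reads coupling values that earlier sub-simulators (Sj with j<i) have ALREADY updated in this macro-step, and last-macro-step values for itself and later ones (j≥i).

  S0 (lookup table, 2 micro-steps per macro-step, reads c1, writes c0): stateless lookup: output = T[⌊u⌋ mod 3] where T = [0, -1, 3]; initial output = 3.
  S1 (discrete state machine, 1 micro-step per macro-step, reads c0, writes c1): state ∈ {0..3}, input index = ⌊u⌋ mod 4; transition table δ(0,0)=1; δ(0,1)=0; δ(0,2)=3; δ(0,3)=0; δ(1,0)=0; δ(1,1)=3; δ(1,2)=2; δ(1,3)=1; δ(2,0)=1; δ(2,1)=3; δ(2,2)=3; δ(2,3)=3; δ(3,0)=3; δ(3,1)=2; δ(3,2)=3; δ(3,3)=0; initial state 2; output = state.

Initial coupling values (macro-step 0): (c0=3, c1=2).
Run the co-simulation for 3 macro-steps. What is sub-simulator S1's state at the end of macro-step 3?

S1 state at macro-step 3 = 3

macro 1: S0 reads c1=2 → after 2×micro: 3; S1 reads c0=3 → after 1×micro: 3 ⇒ (c0=3, c1=3)
macro 2: S0 reads c1=3 → after 2×micro: 0; S1 reads c0=0 → after 1×micro: 3 ⇒ (c0=0, c1=3)
macro 3: S0 reads c1=3 → after 2×micro: 0; S1 reads c0=0 → after 1×micro: 3 ⇒ (c0=0, c1=3)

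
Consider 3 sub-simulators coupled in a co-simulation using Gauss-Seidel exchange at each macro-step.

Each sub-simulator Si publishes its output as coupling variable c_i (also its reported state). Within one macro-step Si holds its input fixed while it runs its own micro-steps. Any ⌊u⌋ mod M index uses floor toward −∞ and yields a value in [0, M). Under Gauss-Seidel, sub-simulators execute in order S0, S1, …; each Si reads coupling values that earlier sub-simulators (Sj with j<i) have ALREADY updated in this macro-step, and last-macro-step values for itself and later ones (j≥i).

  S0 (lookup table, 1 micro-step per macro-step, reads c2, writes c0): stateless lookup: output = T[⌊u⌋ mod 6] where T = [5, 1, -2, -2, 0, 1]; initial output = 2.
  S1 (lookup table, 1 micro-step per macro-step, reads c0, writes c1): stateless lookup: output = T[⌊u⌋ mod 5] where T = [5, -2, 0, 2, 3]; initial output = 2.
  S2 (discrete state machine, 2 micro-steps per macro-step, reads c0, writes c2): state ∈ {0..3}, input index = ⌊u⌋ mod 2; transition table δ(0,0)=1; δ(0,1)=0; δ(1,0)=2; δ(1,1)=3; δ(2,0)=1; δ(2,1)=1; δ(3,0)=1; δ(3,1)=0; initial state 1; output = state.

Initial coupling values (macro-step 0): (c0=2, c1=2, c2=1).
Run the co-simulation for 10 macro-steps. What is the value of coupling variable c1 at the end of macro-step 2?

c1 at macro-step 2 = 5

macro 1: S0 reads c2=1 → after 1×micro: 1; S1 reads c0=1 → after 1×micro: -2; S2 reads c0=1 → after 2×micro: 0 ⇒ (c0=1, c1=-2, c2=0)
macro 2: S0 reads c2=0 → after 1×micro: 5; S1 reads c0=5 → after 1×micro: 5; S2 reads c0=5 → after 2×micro: 0 ⇒ (c0=5, c1=5, c2=0)
macro 3: S0 reads c2=0 → after 1×micro: 5; S1 reads c0=5 → after 1×micro: 5; S2 reads c0=5 → after 2×micro: 0 ⇒ (c0=5, c1=5, c2=0)
macro 4: S0 reads c2=0 → after 1×micro: 5; S1 reads c0=5 → after 1×micro: 5; S2 reads c0=5 → after 2×micro: 0 ⇒ (c0=5, c1=5, c2=0)
macro 5: S0 reads c2=0 → after 1×micro: 5; S1 reads c0=5 → after 1×micro: 5; S2 reads c0=5 → after 2×micro: 0 ⇒ (c0=5, c1=5, c2=0)
macro 6: S0 reads c2=0 → after 1×micro: 5; S1 reads c0=5 → after 1×micro: 5; S2 reads c0=5 → after 2×micro: 0 ⇒ (c0=5, c1=5, c2=0)
macro 7: S0 reads c2=0 → after 1×micro: 5; S1 reads c0=5 → after 1×micro: 5; S2 reads c0=5 → after 2×micro: 0 ⇒ (c0=5, c1=5, c2=0)
macro 8: S0 reads c2=0 → after 1×micro: 5; S1 reads c0=5 → after 1×micro: 5; S2 reads c0=5 → after 2×micro: 0 ⇒ (c0=5, c1=5, c2=0)
macro 9: S0 reads c2=0 → after 1×micro: 5; S1 reads c0=5 → after 1×micro: 5; S2 reads c0=5 → after 2×micro: 0 ⇒ (c0=5, c1=5, c2=0)
macro 10: S0 reads c2=0 → after 1×micro: 5; S1 reads c0=5 → after 1×micro: 5; S2 reads c0=5 → after 2×micro: 0 ⇒ (c0=5, c1=5, c2=0)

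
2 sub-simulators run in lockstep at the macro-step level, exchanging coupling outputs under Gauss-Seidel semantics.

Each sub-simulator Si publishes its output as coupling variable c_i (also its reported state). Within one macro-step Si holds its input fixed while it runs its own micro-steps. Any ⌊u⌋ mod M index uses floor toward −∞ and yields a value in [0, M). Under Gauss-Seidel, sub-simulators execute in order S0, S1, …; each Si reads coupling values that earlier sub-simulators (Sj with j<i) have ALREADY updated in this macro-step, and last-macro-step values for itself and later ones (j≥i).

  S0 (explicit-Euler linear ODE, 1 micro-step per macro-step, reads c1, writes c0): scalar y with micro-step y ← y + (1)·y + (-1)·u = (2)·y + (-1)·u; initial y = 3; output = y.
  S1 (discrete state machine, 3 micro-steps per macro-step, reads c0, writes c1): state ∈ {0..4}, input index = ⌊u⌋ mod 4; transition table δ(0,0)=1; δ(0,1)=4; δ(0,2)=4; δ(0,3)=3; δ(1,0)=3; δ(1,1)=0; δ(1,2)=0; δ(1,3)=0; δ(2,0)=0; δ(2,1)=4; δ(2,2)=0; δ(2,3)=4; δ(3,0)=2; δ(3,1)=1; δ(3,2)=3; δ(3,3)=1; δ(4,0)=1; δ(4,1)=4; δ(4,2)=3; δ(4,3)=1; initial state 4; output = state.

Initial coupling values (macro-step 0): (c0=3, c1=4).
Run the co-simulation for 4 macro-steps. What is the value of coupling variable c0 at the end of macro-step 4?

c0 at macro-step 4 = -7

macro 1: S0 reads c1=4 → after 1×micro: 2; S1 reads c0=2 → after 3×micro: 3 ⇒ (c0=2, c1=3)
macro 2: S0 reads c1=3 → after 1×micro: 1; S1 reads c0=1 → after 3×micro: 4 ⇒ (c0=1, c1=4)
macro 3: S0 reads c1=4 → after 1×micro: -2; S1 reads c0=-2 → after 3×micro: 3 ⇒ (c0=-2, c1=3)
macro 4: S0 reads c1=3 → after 1×micro: -7; S1 reads c0=-7 → after 3×micro: 4 ⇒ (c0=-7, c1=4)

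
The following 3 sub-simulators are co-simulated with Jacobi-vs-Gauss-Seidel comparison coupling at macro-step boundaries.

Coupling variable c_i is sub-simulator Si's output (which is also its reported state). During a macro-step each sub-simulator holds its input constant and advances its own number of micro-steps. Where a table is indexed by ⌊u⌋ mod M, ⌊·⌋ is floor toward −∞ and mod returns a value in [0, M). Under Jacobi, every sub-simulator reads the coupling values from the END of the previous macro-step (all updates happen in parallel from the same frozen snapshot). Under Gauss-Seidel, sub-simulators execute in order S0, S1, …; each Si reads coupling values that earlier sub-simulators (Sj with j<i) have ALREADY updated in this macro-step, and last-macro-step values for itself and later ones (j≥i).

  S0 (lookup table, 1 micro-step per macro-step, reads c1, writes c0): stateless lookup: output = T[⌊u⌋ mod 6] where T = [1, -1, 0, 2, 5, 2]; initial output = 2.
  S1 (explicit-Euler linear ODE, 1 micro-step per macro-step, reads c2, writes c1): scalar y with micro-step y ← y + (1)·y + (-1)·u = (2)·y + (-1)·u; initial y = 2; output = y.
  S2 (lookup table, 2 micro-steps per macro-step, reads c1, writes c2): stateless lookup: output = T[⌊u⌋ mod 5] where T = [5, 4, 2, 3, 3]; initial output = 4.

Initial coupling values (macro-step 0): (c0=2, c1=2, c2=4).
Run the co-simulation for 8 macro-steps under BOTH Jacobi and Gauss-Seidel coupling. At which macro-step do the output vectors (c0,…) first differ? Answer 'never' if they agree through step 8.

first divergence at macro-step: 1

[Jacobi] macro 1: S0 reads c1=2 → after 1×micro: 0; S1 reads c2=4 → after 1×micro: 0; S2 reads c1=2 → after 2×micro: 2 ⇒ (c0=0, c1=0, c2=2)
[Jacobi] macro 2: S0 reads c1=0 → after 1×micro: 1; S1 reads c2=2 → after 1×micro: -2; S2 reads c1=0 → after 2×micro: 5 ⇒ (c0=1, c1=-2, c2=5)
[Jacobi] macro 3: S0 reads c1=-2 → after 1×micro: 5; S1 reads c2=5 → after 1×micro: -9; S2 reads c1=-2 → after 2×micro: 3 ⇒ (c0=5, c1=-9, c2=3)
[Jacobi] macro 4: S0 reads c1=-9 → after 1×micro: 2; S1 reads c2=3 → after 1×micro: -21; S2 reads c1=-9 → after 2×micro: 4 ⇒ (c0=2, c1=-21, c2=4)
[Jacobi] macro 5: S0 reads c1=-21 → after 1×micro: 2; S1 reads c2=4 → after 1×micro: -46; S2 reads c1=-21 → after 2×micro: 3 ⇒ (c0=2, c1=-46, c2=3)
[Jacobi] macro 6: S0 reads c1=-46 → after 1×micro: 0; S1 reads c2=3 → after 1×micro: -95; S2 reads c1=-46 → after 2×micro: 3 ⇒ (c0=0, c1=-95, c2=3)
[Jacobi] macro 7: S0 reads c1=-95 → after 1×micro: -1; S1 reads c2=3 → after 1×micro: -193; S2 reads c1=-95 → after 2×micro: 5 ⇒ (c0=-1, c1=-193, c2=5)
[Jacobi] macro 8: S0 reads c1=-193 → after 1×micro: 2; S1 reads c2=5 → after 1×micro: -391; S2 reads c1=-193 → after 2×micro: 2 ⇒ (c0=2, c1=-391, c2=2)
[Gauss-Seidel] macro 1: S0 reads c1=2 → after 1×micro: 0; S1 reads c2=4 → after 1×micro: 0; S2 reads c1=0 → after 2×micro: 5 ⇒ (c0=0, c1=0, c2=5)
[Gauss-Seidel] macro 2: S0 reads c1=0 → after 1×micro: 1; S1 reads c2=5 → after 1×micro: -5; S2 reads c1=-5 → after 2×micro: 5 ⇒ (c0=1, c1=-5, c2=5)
[Gauss-Seidel] macro 3: S0 reads c1=-5 → after 1×micro: -1; S1 reads c2=5 → after 1×micro: -15; S2 reads c1=-15 → after 2×micro: 5 ⇒ (c0=-1, c1=-15, c2=5)
[Gauss-Seidel] macro 4: S0 reads c1=-15 → after 1×micro: 2; S1 reads c2=5 → after 1×micro: -35; S2 reads c1=-35 → after 2×micro: 5 ⇒ (c0=2, c1=-35, c2=5)
[Gauss-Seidel] macro 5: S0 reads c1=-35 → after 1×micro: -1; S1 reads c2=5 → after 1×micro: -75; S2 reads c1=-75 → after 2×micro: 5 ⇒ (c0=-1, c1=-75, c2=5)
[Gauss-Seidel] macro 6: S0 reads c1=-75 → after 1×micro: 2; S1 reads c2=5 → after 1×micro: -155; S2 reads c1=-155 → after 2×micro: 5 ⇒ (c0=2, c1=-155, c2=5)
[Gauss-Seidel] macro 7: S0 reads c1=-155 → after 1×micro: -1; S1 reads c2=5 → after 1×micro: -315; S2 reads c1=-315 → after 2×micro: 5 ⇒ (c0=-1, c1=-315, c2=5)
[Gauss-Seidel] macro 8: S0 reads c1=-315 → after 1×micro: 2; S1 reads c2=5 → after 1×micro: -635; S2 reads c1=-635 → after 2×micro: 5 ⇒ (c0=2, c1=-635, c2=5)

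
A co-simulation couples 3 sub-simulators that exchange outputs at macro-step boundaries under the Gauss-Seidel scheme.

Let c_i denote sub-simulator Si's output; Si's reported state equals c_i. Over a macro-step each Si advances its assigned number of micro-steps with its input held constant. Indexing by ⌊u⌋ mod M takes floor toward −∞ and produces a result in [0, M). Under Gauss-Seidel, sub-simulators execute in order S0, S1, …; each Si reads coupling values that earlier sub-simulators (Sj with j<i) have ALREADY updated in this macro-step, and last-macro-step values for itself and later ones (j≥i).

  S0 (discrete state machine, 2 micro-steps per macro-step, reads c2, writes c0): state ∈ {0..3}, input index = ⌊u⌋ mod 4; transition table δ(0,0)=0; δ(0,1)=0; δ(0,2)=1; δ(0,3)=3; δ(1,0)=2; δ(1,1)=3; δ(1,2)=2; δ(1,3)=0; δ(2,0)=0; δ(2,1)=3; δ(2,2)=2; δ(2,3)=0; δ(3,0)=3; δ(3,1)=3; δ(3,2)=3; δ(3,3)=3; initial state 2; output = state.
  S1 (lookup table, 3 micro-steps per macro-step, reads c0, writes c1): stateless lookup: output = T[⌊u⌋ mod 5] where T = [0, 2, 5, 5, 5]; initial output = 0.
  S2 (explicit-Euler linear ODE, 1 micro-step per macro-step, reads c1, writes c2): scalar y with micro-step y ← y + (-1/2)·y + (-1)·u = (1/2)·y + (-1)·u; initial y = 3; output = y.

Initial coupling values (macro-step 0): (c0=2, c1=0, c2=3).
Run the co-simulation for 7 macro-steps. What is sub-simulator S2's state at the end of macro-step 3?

macro 1: S0 reads c2=3 → after 2×micro: 3; S1 reads c0=3 → after 3×micro: 5; S2 reads c1=5 → after 1×micro: -7/2 ⇒ (c0=3, c1=5, c2=-7/2)
macro 2: S0 reads c2=-7/2 → after 2×micro: 3; S1 reads c0=3 → after 3×micro: 5; S2 reads c1=5 → after 1×micro: -27/4 ⇒ (c0=3, c1=5, c2=-27/4)
macro 3: S0 reads c2=-27/4 → after 2×micro: 3; S1 reads c0=3 → after 3×micro: 5; S2 reads c1=5 → after 1×micro: -67/8 ⇒ (c0=3, c1=5, c2=-67/8)
macro 4: S0 reads c2=-67/8 → after 2×micro: 3; S1 reads c0=3 → after 3×micro: 5; S2 reads c1=5 → after 1×micro: -147/16 ⇒ (c0=3, c1=5, c2=-147/16)
macro 5: S0 reads c2=-147/16 → after 2×micro: 3; S1 reads c0=3 → after 3×micro: 5; S2 reads c1=5 → after 1×micro: -307/32 ⇒ (c0=3, c1=5, c2=-307/32)
macro 6: S0 reads c2=-307/32 → after 2×micro: 3; S1 reads c0=3 → after 3×micro: 5; S2 reads c1=5 → after 1×micro: -627/64 ⇒ (c0=3, c1=5, c2=-627/64)
macro 7: S0 reads c2=-627/64 → after 2×micro: 3; S1 reads c0=3 → after 3×micro: 5; S2 reads c1=5 → after 1×micro: -1267/128 ⇒ (c0=3, c1=5, c2=-1267/128)

S2 state at macro-step 3 = -67/8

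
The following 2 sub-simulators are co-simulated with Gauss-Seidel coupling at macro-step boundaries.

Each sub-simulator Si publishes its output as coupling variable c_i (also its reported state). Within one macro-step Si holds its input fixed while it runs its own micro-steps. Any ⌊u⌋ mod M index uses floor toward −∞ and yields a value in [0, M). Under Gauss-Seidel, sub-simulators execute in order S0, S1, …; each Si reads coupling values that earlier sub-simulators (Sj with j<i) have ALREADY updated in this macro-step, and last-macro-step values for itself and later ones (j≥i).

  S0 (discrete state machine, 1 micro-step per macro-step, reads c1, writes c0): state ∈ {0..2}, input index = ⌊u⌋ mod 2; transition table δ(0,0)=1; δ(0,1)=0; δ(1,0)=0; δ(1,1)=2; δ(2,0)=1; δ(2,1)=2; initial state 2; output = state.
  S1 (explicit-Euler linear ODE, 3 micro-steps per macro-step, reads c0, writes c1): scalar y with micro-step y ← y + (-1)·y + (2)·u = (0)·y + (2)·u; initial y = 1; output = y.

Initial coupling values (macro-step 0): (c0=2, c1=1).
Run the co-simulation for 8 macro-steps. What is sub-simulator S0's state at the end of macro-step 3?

macro 1: S0 reads c1=1 → after 1×micro: 2; S1 reads c0=2 → after 3×micro: 4 ⇒ (c0=2, c1=4)
macro 2: S0 reads c1=4 → after 1×micro: 1; S1 reads c0=1 → after 3×micro: 2 ⇒ (c0=1, c1=2)
macro 3: S0 reads c1=2 → after 1×micro: 0; S1 reads c0=0 → after 3×micro: 0 ⇒ (c0=0, c1=0)
macro 4: S0 reads c1=0 → after 1×micro: 1; S1 reads c0=1 → after 3×micro: 2 ⇒ (c0=1, c1=2)
macro 5: S0 reads c1=2 → after 1×micro: 0; S1 reads c0=0 → after 3×micro: 0 ⇒ (c0=0, c1=0)
macro 6: S0 reads c1=0 → after 1×micro: 1; S1 reads c0=1 → after 3×micro: 2 ⇒ (c0=1, c1=2)
macro 7: S0 reads c1=2 → after 1×micro: 0; S1 reads c0=0 → after 3×micro: 0 ⇒ (c0=0, c1=0)
macro 8: S0 reads c1=0 → after 1×micro: 1; S1 reads c0=1 → after 3×micro: 2 ⇒ (c0=1, c1=2)

S0 state at macro-step 3 = 0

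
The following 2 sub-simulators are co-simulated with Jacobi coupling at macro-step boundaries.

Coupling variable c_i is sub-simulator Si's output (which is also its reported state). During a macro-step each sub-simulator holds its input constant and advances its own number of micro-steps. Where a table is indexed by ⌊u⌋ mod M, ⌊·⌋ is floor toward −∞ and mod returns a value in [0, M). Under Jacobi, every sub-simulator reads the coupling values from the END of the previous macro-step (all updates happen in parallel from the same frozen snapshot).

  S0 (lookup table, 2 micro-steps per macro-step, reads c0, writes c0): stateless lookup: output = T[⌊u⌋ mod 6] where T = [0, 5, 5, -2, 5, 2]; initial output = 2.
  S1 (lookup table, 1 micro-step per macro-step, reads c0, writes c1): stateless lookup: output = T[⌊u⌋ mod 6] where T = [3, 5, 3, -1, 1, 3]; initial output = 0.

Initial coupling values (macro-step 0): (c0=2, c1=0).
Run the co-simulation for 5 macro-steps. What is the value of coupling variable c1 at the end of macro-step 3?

c1 at macro-step 3 = 3

macro 1: S0 reads c0=2 → after 2×micro: 5; S1 reads c0=2 → after 1×micro: 3 ⇒ (c0=5, c1=3)
macro 2: S0 reads c0=5 → after 2×micro: 2; S1 reads c0=5 → after 1×micro: 3 ⇒ (c0=2, c1=3)
macro 3: S0 reads c0=2 → after 2×micro: 5; S1 reads c0=2 → after 1×micro: 3 ⇒ (c0=5, c1=3)
macro 4: S0 reads c0=5 → after 2×micro: 2; S1 reads c0=5 → after 1×micro: 3 ⇒ (c0=2, c1=3)
macro 5: S0 reads c0=2 → after 2×micro: 5; S1 reads c0=2 → after 1×micro: 3 ⇒ (c0=5, c1=3)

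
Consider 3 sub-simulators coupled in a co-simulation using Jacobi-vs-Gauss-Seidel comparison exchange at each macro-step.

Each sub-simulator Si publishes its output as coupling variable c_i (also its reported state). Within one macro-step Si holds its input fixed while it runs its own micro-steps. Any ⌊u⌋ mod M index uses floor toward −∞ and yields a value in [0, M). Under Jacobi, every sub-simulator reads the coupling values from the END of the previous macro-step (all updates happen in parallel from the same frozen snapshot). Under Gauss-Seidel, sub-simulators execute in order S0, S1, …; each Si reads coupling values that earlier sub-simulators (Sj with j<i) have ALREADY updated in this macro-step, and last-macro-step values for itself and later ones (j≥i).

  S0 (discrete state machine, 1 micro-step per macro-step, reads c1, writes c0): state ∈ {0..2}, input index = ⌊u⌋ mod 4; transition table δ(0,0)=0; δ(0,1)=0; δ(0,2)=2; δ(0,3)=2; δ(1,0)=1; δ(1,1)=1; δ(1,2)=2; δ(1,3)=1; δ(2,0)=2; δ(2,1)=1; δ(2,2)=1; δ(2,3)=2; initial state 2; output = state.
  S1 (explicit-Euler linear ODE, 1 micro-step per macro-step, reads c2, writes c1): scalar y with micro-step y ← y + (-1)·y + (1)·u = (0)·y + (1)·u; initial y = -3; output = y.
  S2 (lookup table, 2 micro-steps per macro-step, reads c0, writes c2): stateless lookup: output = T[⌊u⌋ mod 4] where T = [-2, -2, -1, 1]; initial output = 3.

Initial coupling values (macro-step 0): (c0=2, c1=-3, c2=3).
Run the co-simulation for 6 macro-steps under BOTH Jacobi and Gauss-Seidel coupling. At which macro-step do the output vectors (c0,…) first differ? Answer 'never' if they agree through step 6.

first divergence at macro-step: 1

[Jacobi] macro 1: S0 reads c1=-3 → after 1×micro: 1; S1 reads c2=3 → after 1×micro: 3; S2 reads c0=2 → after 2×micro: -1 ⇒ (c0=1, c1=3, c2=-1)
[Jacobi] macro 2: S0 reads c1=3 → after 1×micro: 1; S1 reads c2=-1 → after 1×micro: -1; S2 reads c0=1 → after 2×micro: -2 ⇒ (c0=1, c1=-1, c2=-2)
[Jacobi] macro 3: S0 reads c1=-1 → after 1×micro: 1; S1 reads c2=-2 → after 1×micro: -2; S2 reads c0=1 → after 2×micro: -2 ⇒ (c0=1, c1=-2, c2=-2)
[Jacobi] macro 4: S0 reads c1=-2 → after 1×micro: 2; S1 reads c2=-2 → after 1×micro: -2; S2 reads c0=1 → after 2×micro: -2 ⇒ (c0=2, c1=-2, c2=-2)
[Jacobi] macro 5: S0 reads c1=-2 → after 1×micro: 1; S1 reads c2=-2 → after 1×micro: -2; S2 reads c0=2 → after 2×micro: -1 ⇒ (c0=1, c1=-2, c2=-1)
[Jacobi] macro 6: S0 reads c1=-2 → after 1×micro: 2; S1 reads c2=-1 → after 1×micro: -1; S2 reads c0=1 → after 2×micro: -2 ⇒ (c0=2, c1=-1, c2=-2)
[Gauss-Seidel] macro 1: S0 reads c1=-3 → after 1×micro: 1; S1 reads c2=3 → after 1×micro: 3; S2 reads c0=1 → after 2×micro: -2 ⇒ (c0=1, c1=3, c2=-2)
[Gauss-Seidel] macro 2: S0 reads c1=3 → after 1×micro: 1; S1 reads c2=-2 → after 1×micro: -2; S2 reads c0=1 → after 2×micro: -2 ⇒ (c0=1, c1=-2, c2=-2)
[Gauss-Seidel] macro 3: S0 reads c1=-2 → after 1×micro: 2; S1 reads c2=-2 → after 1×micro: -2; S2 reads c0=2 → after 2×micro: -1 ⇒ (c0=2, c1=-2, c2=-1)
[Gauss-Seidel] macro 4: S0 reads c1=-2 → after 1×micro: 1; S1 reads c2=-1 → after 1×micro: -1; S2 reads c0=1 → after 2×micro: -2 ⇒ (c0=1, c1=-1, c2=-2)
[Gauss-Seidel] macro 5: S0 reads c1=-1 → after 1×micro: 1; S1 reads c2=-2 → after 1×micro: -2; S2 reads c0=1 → after 2×micro: -2 ⇒ (c0=1, c1=-2, c2=-2)
[Gauss-Seidel] macro 6: S0 reads c1=-2 → after 1×micro: 2; S1 reads c2=-2 → after 1×micro: -2; S2 reads c0=2 → after 2×micro: -1 ⇒ (c0=2, c1=-2, c2=-1)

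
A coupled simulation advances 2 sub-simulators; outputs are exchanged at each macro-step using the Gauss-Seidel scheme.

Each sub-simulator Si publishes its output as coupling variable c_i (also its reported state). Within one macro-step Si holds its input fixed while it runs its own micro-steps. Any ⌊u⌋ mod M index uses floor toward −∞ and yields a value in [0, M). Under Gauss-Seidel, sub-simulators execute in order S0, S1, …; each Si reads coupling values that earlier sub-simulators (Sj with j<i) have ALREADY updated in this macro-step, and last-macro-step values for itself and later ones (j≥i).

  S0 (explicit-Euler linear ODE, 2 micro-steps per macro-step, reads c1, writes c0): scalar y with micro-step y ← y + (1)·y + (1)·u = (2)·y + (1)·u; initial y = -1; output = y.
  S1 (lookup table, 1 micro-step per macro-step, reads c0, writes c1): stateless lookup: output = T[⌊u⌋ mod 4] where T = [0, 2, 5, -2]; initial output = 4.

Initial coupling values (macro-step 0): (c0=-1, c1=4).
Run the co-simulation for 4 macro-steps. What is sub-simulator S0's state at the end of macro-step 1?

macro 1: S0 reads c1=4 → after 2×micro: 8; S1 reads c0=8 → after 1×micro: 0 ⇒ (c0=8, c1=0)
macro 2: S0 reads c1=0 → after 2×micro: 32; S1 reads c0=32 → after 1×micro: 0 ⇒ (c0=32, c1=0)
macro 3: S0 reads c1=0 → after 2×micro: 128; S1 reads c0=128 → after 1×micro: 0 ⇒ (c0=128, c1=0)
macro 4: S0 reads c1=0 → after 2×micro: 512; S1 reads c0=512 → after 1×micro: 0 ⇒ (c0=512, c1=0)

S0 state at macro-step 1 = 8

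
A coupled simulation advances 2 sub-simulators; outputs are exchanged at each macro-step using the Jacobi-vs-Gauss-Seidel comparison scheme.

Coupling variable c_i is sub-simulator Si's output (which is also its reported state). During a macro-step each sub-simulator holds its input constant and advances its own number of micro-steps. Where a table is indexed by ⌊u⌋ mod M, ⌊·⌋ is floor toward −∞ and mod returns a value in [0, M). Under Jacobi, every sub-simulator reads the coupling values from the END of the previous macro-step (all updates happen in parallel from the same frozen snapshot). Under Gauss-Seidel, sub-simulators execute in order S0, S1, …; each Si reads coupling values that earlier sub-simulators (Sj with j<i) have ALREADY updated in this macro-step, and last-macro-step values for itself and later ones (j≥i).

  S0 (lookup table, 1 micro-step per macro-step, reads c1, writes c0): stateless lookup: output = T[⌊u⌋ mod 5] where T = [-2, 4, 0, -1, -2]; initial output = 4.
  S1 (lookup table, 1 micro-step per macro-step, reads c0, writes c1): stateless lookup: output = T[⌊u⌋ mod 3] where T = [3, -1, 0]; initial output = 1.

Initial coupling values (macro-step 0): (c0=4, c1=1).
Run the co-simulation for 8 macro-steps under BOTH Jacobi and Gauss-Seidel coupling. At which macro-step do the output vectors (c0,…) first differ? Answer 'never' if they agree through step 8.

[Jacobi] macro 1: S0 reads c1=1 → after 1×micro: 4; S1 reads c0=4 → after 1×micro: -1 ⇒ (c0=4, c1=-1)
[Jacobi] macro 2: S0 reads c1=-1 → after 1×micro: -2; S1 reads c0=4 → after 1×micro: -1 ⇒ (c0=-2, c1=-1)
[Jacobi] macro 3: S0 reads c1=-1 → after 1×micro: -2; S1 reads c0=-2 → after 1×micro: -1 ⇒ (c0=-2, c1=-1)
[Jacobi] macro 4: S0 reads c1=-1 → after 1×micro: -2; S1 reads c0=-2 → after 1×micro: -1 ⇒ (c0=-2, c1=-1)
[Jacobi] macro 5: S0 reads c1=-1 → after 1×micro: -2; S1 reads c0=-2 → after 1×micro: -1 ⇒ (c0=-2, c1=-1)
[Jacobi] macro 6: S0 reads c1=-1 → after 1×micro: -2; S1 reads c0=-2 → after 1×micro: -1 ⇒ (c0=-2, c1=-1)
[Jacobi] macro 7: S0 reads c1=-1 → after 1×micro: -2; S1 reads c0=-2 → after 1×micro: -1 ⇒ (c0=-2, c1=-1)
[Jacobi] macro 8: S0 reads c1=-1 → after 1×micro: -2; S1 reads c0=-2 → after 1×micro: -1 ⇒ (c0=-2, c1=-1)
[Gauss-Seidel] macro 1: S0 reads c1=1 → after 1×micro: 4; S1 reads c0=4 → after 1×micro: -1 ⇒ (c0=4, c1=-1)
[Gauss-Seidel] macro 2: S0 reads c1=-1 → after 1×micro: -2; S1 reads c0=-2 → after 1×micro: -1 ⇒ (c0=-2, c1=-1)
[Gauss-Seidel] macro 3: S0 reads c1=-1 → after 1×micro: -2; S1 reads c0=-2 → after 1×micro: -1 ⇒ (c0=-2, c1=-1)
[Gauss-Seidel] macro 4: S0 reads c1=-1 → after 1×micro: -2; S1 reads c0=-2 → after 1×micro: -1 ⇒ (c0=-2, c1=-1)
[Gauss-Seidel] macro 5: S0 reads c1=-1 → after 1×micro: -2; S1 reads c0=-2 → after 1×micro: -1 ⇒ (c0=-2, c1=-1)
[Gauss-Seidel] macro 6: S0 reads c1=-1 → after 1×micro: -2; S1 reads c0=-2 → after 1×micro: -1 ⇒ (c0=-2, c1=-1)
[Gauss-Seidel] macro 7: S0 reads c1=-1 → after 1×micro: -2; S1 reads c0=-2 → after 1×micro: -1 ⇒ (c0=-2, c1=-1)
[Gauss-Seidel] macro 8: S0 reads c1=-1 → after 1×micro: -2; S1 reads c0=-2 → after 1×micro: -1 ⇒ (c0=-2, c1=-1)

first divergence at macro-step: never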